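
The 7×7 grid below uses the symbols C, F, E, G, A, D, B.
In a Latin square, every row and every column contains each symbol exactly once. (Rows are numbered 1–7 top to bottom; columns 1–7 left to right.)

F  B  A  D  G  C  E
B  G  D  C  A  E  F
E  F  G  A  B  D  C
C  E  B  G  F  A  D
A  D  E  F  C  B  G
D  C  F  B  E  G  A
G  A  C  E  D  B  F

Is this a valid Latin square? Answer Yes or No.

No

Every row is a permutation, but column 7 contains F twice (at rows 2 and 7).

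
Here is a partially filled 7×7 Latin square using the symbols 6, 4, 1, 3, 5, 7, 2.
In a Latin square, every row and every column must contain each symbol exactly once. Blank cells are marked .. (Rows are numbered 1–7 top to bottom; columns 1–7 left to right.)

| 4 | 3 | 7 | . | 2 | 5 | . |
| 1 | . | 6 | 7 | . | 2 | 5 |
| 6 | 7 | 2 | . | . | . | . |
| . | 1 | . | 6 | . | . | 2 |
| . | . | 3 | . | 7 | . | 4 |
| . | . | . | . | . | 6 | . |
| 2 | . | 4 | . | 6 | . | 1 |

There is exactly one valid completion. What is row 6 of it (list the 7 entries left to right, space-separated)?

Row 1, column 4: row 1 has {4, 3, 5, 7, 2} and column 4 has {6, 7}, leaving only 1.
Row 1, column 7: row 1 has {4, 1, 3, 5, 7, 2} and column 7 has {4, 1, 5, 2}, leaving only 6.
Row 2, column 2: row 2 has {6, 1, 5, 7, 2} and column 2 has {1, 3, 7}, leaving only 4.
Row 2, column 5: row 2 has {6, 4, 1, 5, 7, 2} and column 5 has {6, 7, 2}, leaving only 3.
Row 3, column 7: row 3 has {6, 7, 2} and column 7 has {6, 4, 1, 5, 2}, leaving only 3.
Row 6, column 7: row 6 has {6} and column 7 has {6, 4, 1, 3, 5, 2}, leaving only 7.
Row 4, column 3: row 4 has {6, 1, 2} and column 3 has {6, 4, 3, 7, 2}, leaving only 5.
Row 6, column 3: row 6 has {6, 7} and column 3 has {6, 4, 3, 5, 7, 2}, leaving only 1.
Row 4, column 5: row 4 has {6, 1, 5, 2} and column 5 has {6, 3, 7, 2}, leaving only 4.
Row 6, column 5: row 6 has {6, 1, 7} and column 5 has {6, 4, 3, 7, 2}, leaving only 5.
Row 6, column 1: row 6 has {6, 1, 5, 7} and column 1 has {6, 4, 1, 2}, leaving only 3.
Row 6, column 2: row 6 has {6, 1, 3, 5, 7} and column 2 has {4, 1, 3, 7}, leaving only 2.
Row 6, column 4: row 6 has {6, 1, 3, 5, 7, 2} and column 4 has {6, 1, 7}, leaving only 4.
So row 6 reads: 3 2 1 4 5 6 7.

3 2 1 4 5 6 7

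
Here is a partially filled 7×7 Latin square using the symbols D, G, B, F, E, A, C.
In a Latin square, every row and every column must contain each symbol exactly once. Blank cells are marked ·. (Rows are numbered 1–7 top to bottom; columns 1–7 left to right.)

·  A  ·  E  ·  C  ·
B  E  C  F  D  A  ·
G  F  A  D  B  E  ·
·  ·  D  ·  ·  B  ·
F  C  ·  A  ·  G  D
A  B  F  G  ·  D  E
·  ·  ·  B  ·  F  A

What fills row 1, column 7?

B

Row 1, column 1: row 1 has {E, A, C} and column 1 has {G, B, F, A}, leaving only D.
Row 2, column 7: row 2 has {D, B, F, E, A, C} and column 7 has {D, E, A}, leaving only G.
Row 3, column 7: row 3 has {D, G, B, F, E, A} and column 7 has {D, G, E, A}, leaving only C.
Row 4, column 2: row 4 has {D, B} and column 2 has {B, F, E, A, C}, leaving only G.
Row 4, column 4: row 4 has {D, G, B} and column 4 has {D, G, B, F, E, A}, leaving only C.
Row 4, column 1: row 4 has {D, G, B, C} and column 1 has {D, G, B, F, A}, leaving only E.
Row 4, column 7: row 4 has {D, G, B, E, C} and column 7 has {D, G, E, A, C}, leaving only F.
Row 1 already has {D, E, A, C} and column 7 already has {D, G, F, E, A, C}, so row 1, column 7 must be B.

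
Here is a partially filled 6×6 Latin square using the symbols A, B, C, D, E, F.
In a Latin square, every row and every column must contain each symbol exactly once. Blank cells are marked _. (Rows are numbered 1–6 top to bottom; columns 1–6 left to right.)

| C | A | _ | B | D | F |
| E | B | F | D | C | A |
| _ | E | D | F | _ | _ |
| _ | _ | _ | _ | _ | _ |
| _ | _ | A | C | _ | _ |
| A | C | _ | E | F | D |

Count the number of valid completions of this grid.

Row 1, column 3: eliminating its row and column leaves {E}.
Row 3, column 1: eliminating its row and column leaves {B}.
Row 3, column 5: eliminating its row and column leaves {A, B}.
Row 3, column 6: eliminating its row and column leaves {B, C}.
Row 4, column 1: eliminating its row and column leaves {B, D, F}.
Row 4, column 2: eliminating its row and column leaves {D, F}.
Row 4, column 3: eliminating its row and column leaves {B, C, E}.
Row 4, column 4: eliminating its row and column leaves {A}.
Row 4, column 5: eliminating its row and column leaves {A, B, E}.
Row 4, column 6: eliminating its row and column leaves {B, C, E}.
Row 5, column 1: eliminating its row and column leaves {B, D, F}.
Row 5, column 2: eliminating its row and column leaves {D, F}.
Row 5, column 5: eliminating its row and column leaves {B, E}.
Row 5, column 6: eliminating its row and column leaves {B, E}.
Row 6, column 3: eliminating its row and column leaves {B}.
Enumerating the assignments across these blanks that avoid any row or column repeat gives 4 completions.

4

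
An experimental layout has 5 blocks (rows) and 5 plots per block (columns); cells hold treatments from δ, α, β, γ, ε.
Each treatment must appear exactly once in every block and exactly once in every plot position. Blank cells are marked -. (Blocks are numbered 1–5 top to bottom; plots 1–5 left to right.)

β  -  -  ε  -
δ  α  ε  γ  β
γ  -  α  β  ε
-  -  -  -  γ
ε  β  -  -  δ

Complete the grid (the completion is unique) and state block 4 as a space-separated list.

α ε β δ γ

Block 4, plot 1: block 4 has {γ} and plot 1 has {δ, β, γ, ε}, leaving only α.
Block 4, plot 4: block 4 has {α, γ} and plot 4 has {β, γ, ε}, leaving only δ.
Block 4, plot 2: block 4 has {δ, α, γ} and plot 2 has {α, β}, leaving only ε.
Block 4, plot 3: block 4 has {δ, α, γ, ε} and plot 3 has {α, ε}, leaving only β.
So block 4 reads: α ε β δ γ.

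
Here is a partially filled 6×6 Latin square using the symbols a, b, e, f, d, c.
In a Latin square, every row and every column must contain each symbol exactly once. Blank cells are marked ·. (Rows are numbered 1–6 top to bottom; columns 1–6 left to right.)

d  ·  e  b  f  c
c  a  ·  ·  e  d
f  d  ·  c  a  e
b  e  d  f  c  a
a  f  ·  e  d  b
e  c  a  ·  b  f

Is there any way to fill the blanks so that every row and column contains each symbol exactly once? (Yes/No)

No

Row 1, column 2: row 1 together with column 2 already contain {a, b, e, f, d, c} — every symbol — so nothing can go there. The grid has no valid completion.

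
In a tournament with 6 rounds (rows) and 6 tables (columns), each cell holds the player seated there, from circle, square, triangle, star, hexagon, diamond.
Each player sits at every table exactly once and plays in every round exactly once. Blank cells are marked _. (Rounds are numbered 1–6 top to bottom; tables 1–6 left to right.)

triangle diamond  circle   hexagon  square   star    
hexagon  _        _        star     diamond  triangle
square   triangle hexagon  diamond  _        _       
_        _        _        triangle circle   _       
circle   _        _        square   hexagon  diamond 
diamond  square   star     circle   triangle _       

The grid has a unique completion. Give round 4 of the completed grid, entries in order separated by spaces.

Round 4, table 1: round 4 has {circle, triangle} and table 1 has {circle, square, triangle, hexagon, diamond}, leaving only star.
Round 4, table 2: round 4 has {circle, triangle, star} and table 2 has {square, triangle, diamond}, leaving only hexagon.
Round 4, table 6: round 4 has {circle, triangle, star, hexagon} and table 6 has {triangle, star, diamond}, leaving only square.
Round 4, table 3: round 4 has {circle, square, triangle, star, hexagon} and table 3 has {circle, star, hexagon}, leaving only diamond.
So round 4 reads: star hexagon diamond triangle circle square.

star hexagon diamond triangle circle square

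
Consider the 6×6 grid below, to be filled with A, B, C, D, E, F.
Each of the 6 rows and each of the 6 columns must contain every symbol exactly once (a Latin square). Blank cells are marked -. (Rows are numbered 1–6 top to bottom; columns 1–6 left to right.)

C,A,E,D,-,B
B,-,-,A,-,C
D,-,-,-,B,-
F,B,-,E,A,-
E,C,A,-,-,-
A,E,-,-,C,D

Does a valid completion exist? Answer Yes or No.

Row 4, column 6: row 4 together with column 6 already contain {A, B, C, D, E, F} — every symbol — so nothing can go there. The grid has no valid completion.

No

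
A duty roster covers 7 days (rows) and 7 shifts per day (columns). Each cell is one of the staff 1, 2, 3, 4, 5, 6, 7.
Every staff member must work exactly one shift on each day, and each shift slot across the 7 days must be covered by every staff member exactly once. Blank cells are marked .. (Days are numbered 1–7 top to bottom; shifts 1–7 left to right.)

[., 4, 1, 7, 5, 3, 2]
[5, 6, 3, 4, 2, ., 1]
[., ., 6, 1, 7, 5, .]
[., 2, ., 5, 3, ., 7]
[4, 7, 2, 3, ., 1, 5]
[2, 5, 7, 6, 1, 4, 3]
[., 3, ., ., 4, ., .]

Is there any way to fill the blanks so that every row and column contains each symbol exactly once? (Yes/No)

Day 3, shift 2: day 3 together with shift 2 already contain {1, 2, 3, 4, 5, 6, 7} — every symbol — so nothing can go there. The grid has no valid completion.

No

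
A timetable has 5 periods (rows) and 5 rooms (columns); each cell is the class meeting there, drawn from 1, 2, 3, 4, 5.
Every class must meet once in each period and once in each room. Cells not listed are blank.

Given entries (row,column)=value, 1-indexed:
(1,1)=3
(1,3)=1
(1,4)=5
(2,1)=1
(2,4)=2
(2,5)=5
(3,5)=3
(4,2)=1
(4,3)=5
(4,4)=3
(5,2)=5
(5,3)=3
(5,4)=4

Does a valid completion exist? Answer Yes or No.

Yes

No period or room among the givens repeats a symbol, and propagating forced cells runs into no contradiction.
One valid completion exists (for instance, 3 2 1 5 4 / 1 3 4 2 5 / 5 4 2 1 3 / 4 1 5 3 2 / 2 5 3 4 1).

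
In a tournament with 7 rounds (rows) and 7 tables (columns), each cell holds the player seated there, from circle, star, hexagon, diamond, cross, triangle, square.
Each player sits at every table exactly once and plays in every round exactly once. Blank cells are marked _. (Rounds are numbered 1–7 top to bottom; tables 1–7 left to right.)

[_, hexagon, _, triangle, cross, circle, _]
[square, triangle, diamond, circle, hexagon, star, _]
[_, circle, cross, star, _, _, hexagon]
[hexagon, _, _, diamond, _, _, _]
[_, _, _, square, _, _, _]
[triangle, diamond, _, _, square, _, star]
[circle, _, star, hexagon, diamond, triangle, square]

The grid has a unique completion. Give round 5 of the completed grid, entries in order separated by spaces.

Round 1, table 3: round 1 has {circle, hexagon, cross, triangle} and table 3 has {star, diamond, cross}, leaving only square.
Round 1, table 7: round 1 has {circle, hexagon, cross, triangle, square} and table 7 has {star, hexagon, square}, leaving only diamond.
Round 1, table 1: round 1 has {circle, hexagon, diamond, cross, triangle, square} and table 1 has {circle, hexagon, triangle, square}, leaving only star.
Round 2, table 7: round 2 has {circle, star, hexagon, diamond, triangle, square} and table 7 has {star, hexagon, diamond, square}, leaving only cross.
Round 3, table 1: round 3 has {circle, star, hexagon, cross} and table 1 has {circle, star, hexagon, triangle, square}, leaving only diamond.
Round 5, table 1: round 5 has {square} and table 1 has {circle, star, hexagon, diamond, triangle, square}, leaving only cross.
Round 5, table 2: round 5 has {cross, square} and table 2 has {circle, hexagon, diamond, triangle}, leaving only star.
Round 3, table 5: round 3 has {circle, star, hexagon, diamond, cross} and table 5 has {hexagon, diamond, cross, square}, leaving only triangle.
Round 5, table 5: round 5 has {star, cross, square} and table 5 has {hexagon, diamond, cross, triangle, square}, leaving only circle.
Round 5, table 7: round 5 has {circle, star, cross, square} and table 7 has {star, hexagon, diamond, cross, square}, leaving only triangle.
Round 5, table 3: round 5 has {circle, star, cross, triangle, square} and table 3 has {star, diamond, cross, square}, leaving only hexagon.
Round 5, table 6: round 5 has {circle, star, hexagon, cross, triangle, square} and table 6 has {circle, star, triangle}, leaving only diamond.
So round 5 reads: cross star hexagon square circle diamond triangle.

cross star hexagon square circle diamond triangle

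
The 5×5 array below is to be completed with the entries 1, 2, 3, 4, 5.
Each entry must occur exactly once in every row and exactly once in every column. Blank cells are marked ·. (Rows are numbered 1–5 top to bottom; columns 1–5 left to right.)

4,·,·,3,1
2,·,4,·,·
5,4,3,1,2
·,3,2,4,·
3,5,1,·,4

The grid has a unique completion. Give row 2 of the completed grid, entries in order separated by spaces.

Row 2, column 2: row 2 has {2, 4} and column 2 has {3, 4, 5}, leaving only 1.
Row 2, column 4: row 2 has {1, 2, 4} and column 4 has {1, 3, 4}, leaving only 5.
Row 2, column 5: row 2 has {1, 2, 4, 5} and column 5 has {1, 2, 4}, leaving only 3.
So row 2 reads: 2 1 4 5 3.

2 1 4 5 3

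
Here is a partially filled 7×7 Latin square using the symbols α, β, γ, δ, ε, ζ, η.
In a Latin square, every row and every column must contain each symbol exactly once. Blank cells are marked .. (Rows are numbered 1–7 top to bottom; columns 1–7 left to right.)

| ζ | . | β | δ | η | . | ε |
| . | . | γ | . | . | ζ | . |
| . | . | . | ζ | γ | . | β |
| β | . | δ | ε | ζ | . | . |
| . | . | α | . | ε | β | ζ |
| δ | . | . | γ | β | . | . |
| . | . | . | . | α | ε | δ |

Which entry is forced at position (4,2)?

Row 2, column 5: row 2 has {γ, ζ} and column 5 has {α, β, γ, ε, ζ, η}, leaving only δ.
Row 5, column 4: row 5 has {α, β, ε, ζ} and column 4 has {γ, δ, ε, ζ}, leaving only η.
Row 5, column 1: row 5 has {α, β, ε, ζ, η} and column 1 has {β, δ, ζ}, leaving only γ.
Row 5, column 2: row 5 has {α, β, γ, ε, ζ, η} and column 2 has {}, leaving only δ.
Row 7, column 1: row 7 has {α, δ, ε} and column 1 has {β, γ, δ, ζ}, leaving only η.
Row 7, column 3: row 7 has {α, δ, ε, η} and column 3 has {α, β, γ, δ}, leaving only ζ.
Row 7, column 4: row 7 has {α, δ, ε, ζ, η} and column 4 has {γ, δ, ε, ζ, η}, leaving only β.
Row 2, column 4: row 2 has {γ, δ, ζ} and column 4 has {β, γ, δ, ε, ζ, η}, leaving only α.
Row 2, column 1: row 2 has {α, γ, δ, ζ} and column 1 has {β, γ, δ, ζ, η}, leaving only ε.
Row 2, column 7: row 2 has {α, γ, δ, ε, ζ} and column 7 has {β, δ, ε, ζ}, leaving only η.
Row 2, column 2: row 2 has {α, γ, δ, ε, ζ, η} and column 2 has {δ}, leaving only β.
Row 3, column 1: row 3 has {β, γ, ζ} and column 1 has {β, γ, δ, ε, ζ, η}, leaving only α.
Row 6, column 7: row 6 has {β, γ, δ} and column 7 has {β, δ, ε, ζ, η}, leaving only α.
Row 4, column 7: row 4 has {β, δ, ε, ζ} and column 7 has {α, β, δ, ε, ζ, η}, leaving only γ.
Row 6, column 6: row 6 has {α, β, γ, δ} and column 6 has {β, ε, ζ}, leaving only η.
Row 3, column 6: row 3 has {α, β, γ, ζ} and column 6 has {β, ε, ζ, η}, leaving only δ.
Row 4, column 6: row 4 has {β, γ, δ, ε, ζ} and column 6 has {β, δ, ε, ζ, η}, leaving only α.
Row 4 already has {α, β, γ, δ, ε, ζ} and column 2 already has {β, δ}, so row 4, column 2 must be η.

η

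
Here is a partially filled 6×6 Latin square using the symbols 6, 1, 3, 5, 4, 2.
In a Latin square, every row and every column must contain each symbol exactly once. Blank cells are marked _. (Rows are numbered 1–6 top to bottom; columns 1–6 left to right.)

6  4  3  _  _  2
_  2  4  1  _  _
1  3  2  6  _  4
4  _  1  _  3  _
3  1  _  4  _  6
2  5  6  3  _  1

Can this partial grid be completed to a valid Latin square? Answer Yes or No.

Yes

No row or column among the givens repeats a symbol, and propagating forced cells runs into no contradiction.
One valid completion exists (for instance, 6 4 3 5 1 2 / 5 2 4 1 6 3 / 1 3 2 6 5 4 / 4 6 1 2 3 5 / 3 1 5 4 2 6 / 2 5 6 3 4 1).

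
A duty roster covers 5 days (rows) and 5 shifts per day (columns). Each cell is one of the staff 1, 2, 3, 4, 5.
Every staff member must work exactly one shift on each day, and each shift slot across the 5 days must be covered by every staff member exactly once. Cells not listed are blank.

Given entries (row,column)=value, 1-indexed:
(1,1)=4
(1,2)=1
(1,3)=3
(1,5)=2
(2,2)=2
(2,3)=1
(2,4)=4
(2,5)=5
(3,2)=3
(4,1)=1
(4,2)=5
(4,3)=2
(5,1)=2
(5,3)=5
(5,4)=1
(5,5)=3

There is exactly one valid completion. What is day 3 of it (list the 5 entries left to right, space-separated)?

5 3 4 2 1

Day 3, shift 1: day 3 has {3} and shift 1 has {1, 2, 4}, leaving only 5.
Day 3, shift 3: day 3 has {3, 5} and shift 3 has {1, 2, 3, 5}, leaving only 4.
Day 3, shift 4: day 3 has {3, 4, 5} and shift 4 has {1, 4}, leaving only 2.
Day 3, shift 5: day 3 has {2, 3, 4, 5} and shift 5 has {2, 3, 5}, leaving only 1.
So day 3 reads: 5 3 4 2 1.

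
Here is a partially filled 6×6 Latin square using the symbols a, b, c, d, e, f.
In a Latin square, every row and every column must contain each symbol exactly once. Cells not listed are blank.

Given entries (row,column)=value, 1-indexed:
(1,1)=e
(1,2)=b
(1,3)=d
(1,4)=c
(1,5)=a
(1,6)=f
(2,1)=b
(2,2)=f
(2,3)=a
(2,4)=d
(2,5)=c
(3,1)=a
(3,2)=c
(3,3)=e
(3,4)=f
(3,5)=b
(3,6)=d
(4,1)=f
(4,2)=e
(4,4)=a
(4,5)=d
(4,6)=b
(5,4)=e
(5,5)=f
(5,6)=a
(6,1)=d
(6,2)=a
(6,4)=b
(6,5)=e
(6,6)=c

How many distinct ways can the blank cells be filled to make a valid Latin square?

1

Row 2, column 6: eliminating its row and column leaves {e}.
Row 4, column 3: eliminating its row and column leaves {c}.
Row 5, column 1: eliminating its row and column leaves {c}.
Row 5, column 2: eliminating its row and column leaves {d}.
Row 5, column 3: eliminating its row and column leaves {b, c}.
Row 6, column 3: eliminating its row and column leaves {f}.
Only one assignment across all blanks avoids any row or column repeat, giving 1 completion.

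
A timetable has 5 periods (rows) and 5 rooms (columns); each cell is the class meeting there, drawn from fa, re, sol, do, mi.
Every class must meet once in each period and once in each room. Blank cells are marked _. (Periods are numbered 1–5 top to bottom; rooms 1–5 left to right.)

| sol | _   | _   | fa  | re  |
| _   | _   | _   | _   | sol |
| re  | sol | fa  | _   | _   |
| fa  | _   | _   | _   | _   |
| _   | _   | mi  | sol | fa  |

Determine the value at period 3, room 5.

do

Period 1, room 3: period 1 has {fa, re, sol} and room 3 has {fa, mi}, leaving only do.
Period 1, room 2: period 1 has {fa, re, sol, do} and room 2 has {sol}, leaving only mi.
Period 2, room 3: period 2 has {sol} and room 3 has {fa, do, mi}, leaving only re.
Period 4, room 3: period 4 has {fa} and room 3 has {fa, re, do, mi}, leaving only sol.
Period 5, room 1: period 5 has {fa, sol, mi} and room 1 has {fa, re, sol}, leaving only do.
Period 2, room 1: period 2 has {re, sol} and room 1 has {fa, re, sol, do}, leaving only mi.
Period 2, room 4: period 2 has {re, sol, mi} and room 4 has {fa, sol}, leaving only do.
Period 2, room 2: period 2 has {re, sol, do, mi} and room 2 has {sol, mi}, leaving only fa.
Period 3, room 4: period 3 has {fa, re, sol} and room 4 has {fa, sol, do}, leaving only mi.
Period 3 already has {fa, re, sol, mi} and room 5 already has {fa, re, sol}, so period 3, room 5 must be do.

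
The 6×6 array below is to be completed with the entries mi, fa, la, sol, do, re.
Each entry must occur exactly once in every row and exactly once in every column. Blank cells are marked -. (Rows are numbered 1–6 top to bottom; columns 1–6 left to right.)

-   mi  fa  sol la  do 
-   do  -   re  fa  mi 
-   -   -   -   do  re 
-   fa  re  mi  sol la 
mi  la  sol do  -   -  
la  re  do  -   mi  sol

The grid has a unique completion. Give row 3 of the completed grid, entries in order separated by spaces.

Row 3, column 2: row 3 has {do, re} and column 2 has {mi, fa, la, do, re}, leaving only sol.
Row 3, column 1: row 3 has {sol, do, re} and column 1 has {mi, la}, leaving only fa.
Row 3, column 4: row 3 has {fa, sol, do, re} and column 4 has {mi, sol, do, re}, leaving only la.
Row 3, column 3: row 3 has {fa, la, sol, do, re} and column 3 has {fa, sol, do, re}, leaving only mi.
So row 3 reads: fa sol mi la do re.

fa sol mi la do re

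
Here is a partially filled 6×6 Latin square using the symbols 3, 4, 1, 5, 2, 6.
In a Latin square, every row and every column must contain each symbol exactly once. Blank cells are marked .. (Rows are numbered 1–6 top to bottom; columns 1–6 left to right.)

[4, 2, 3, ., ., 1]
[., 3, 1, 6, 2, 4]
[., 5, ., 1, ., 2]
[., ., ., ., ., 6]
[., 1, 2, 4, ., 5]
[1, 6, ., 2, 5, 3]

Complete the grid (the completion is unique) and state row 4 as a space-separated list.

2 4 5 3 1 6

Row 4, column 2: row 4 has {6} and column 2 has {3, 1, 5, 2, 6}, leaving only 4.
Row 4, column 3: row 4 has {4, 6} and column 3 has {3, 1, 2}, leaving only 5.
Row 4, column 4: row 4 has {4, 5, 6} and column 4 has {4, 1, 2, 6}, leaving only 3.
Row 4, column 1: row 4 has {3, 4, 5, 6} and column 1 has {4, 1}, leaving only 2.
Row 4, column 5: row 4 has {3, 4, 5, 2, 6} and column 5 has {5, 2}, leaving only 1.
So row 4 reads: 2 4 5 3 1 6.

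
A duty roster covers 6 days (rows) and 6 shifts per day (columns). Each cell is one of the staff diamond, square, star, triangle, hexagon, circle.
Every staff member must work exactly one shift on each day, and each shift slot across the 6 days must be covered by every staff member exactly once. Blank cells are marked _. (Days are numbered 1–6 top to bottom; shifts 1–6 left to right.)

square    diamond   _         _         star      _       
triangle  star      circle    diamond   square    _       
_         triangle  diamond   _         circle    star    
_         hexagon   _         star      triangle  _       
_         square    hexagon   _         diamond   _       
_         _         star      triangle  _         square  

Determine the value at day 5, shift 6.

triangle

Day 1, shift 3: day 1 has {diamond, square, star} and shift 3 has {diamond, star, hexagon, circle}, leaving only triangle.
Day 2, shift 6: day 2 has {diamond, square, star, triangle, circle} and shift 6 has {square, star}, leaving only hexagon.
Day 1, shift 6: day 1 has {diamond, square, star, triangle} and shift 6 has {square, star, hexagon}, leaving only circle.
Day 5 already has {diamond, square, hexagon} and shift 6 already has {square, star, hexagon, circle}, so day 5, shift 6 must be triangle.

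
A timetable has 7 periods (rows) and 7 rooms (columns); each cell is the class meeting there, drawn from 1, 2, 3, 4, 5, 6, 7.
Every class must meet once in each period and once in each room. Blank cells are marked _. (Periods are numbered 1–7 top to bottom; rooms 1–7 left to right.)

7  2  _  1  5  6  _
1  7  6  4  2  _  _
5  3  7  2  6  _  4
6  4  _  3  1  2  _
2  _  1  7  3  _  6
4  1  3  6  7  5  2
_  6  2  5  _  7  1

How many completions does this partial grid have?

1

Period 1, room 3: eliminating its period and room leaves {4}.
Period 1, room 7: eliminating its period and room leaves {3}.
Period 2, room 6: eliminating its period and room leaves {3}.
Period 2, room 7: eliminating its period and room leaves {3, 5}.
Period 3, room 6: eliminating its period and room leaves {1}.
Period 4, room 3: eliminating its period and room leaves {5}.
Period 4, room 7: eliminating its period and room leaves {5, 7}.
Period 5, room 2: eliminating its period and room leaves {5}.
Period 5, room 6: eliminating its period and room leaves {4}.
Period 7, room 1: eliminating its period and room leaves {3}.
Period 7, room 5: eliminating its period and room leaves {4}.
Only one assignment across all blanks avoids any period or room repeat, giving 1 completion.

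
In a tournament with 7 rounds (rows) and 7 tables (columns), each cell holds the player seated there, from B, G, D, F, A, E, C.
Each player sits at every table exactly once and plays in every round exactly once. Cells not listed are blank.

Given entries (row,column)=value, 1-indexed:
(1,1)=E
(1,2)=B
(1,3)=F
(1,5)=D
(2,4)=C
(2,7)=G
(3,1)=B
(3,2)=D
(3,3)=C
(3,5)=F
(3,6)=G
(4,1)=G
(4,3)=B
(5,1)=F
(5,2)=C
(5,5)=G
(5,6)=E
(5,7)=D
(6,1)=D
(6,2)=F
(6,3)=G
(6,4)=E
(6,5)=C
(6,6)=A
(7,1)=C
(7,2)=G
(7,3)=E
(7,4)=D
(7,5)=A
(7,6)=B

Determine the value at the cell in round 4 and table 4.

F

Round 1, table 6: round 1 has {B, D, F, E} and table 6 has {B, G, A, E}, leaving only C.
Round 1, table 7: round 1 has {B, D, F, E, C} and table 7 has {G, D}, leaving only A.
Round 1, table 4: round 1 has {B, D, F, A, E, C} and table 4 has {D, E, C}, leaving only G.
Round 2, table 1: round 2 has {G, C} and table 1 has {B, G, D, F, E, C}, leaving only A.
Round 2, table 2: round 2 has {G, A, C} and table 2 has {B, G, D, F, C}, leaving only E.
Round 2, table 3: round 2 has {G, A, E, C} and table 3 has {B, G, F, E, C}, leaving only D.
Round 2, table 5: round 2 has {G, D, A, E, C} and table 5 has {G, D, F, A, C}, leaving only B.
Round 2, table 6: round 2 has {B, G, D, A, E, C} and table 6 has {B, G, A, E, C}, leaving only F.
Round 3, table 4: round 3 has {B, G, D, F, C} and table 4 has {G, D, E, C}, leaving only A.
Round 4 already has {B, G} and table 4 already has {G, D, A, E, C}, so round 4, table 4 must be F.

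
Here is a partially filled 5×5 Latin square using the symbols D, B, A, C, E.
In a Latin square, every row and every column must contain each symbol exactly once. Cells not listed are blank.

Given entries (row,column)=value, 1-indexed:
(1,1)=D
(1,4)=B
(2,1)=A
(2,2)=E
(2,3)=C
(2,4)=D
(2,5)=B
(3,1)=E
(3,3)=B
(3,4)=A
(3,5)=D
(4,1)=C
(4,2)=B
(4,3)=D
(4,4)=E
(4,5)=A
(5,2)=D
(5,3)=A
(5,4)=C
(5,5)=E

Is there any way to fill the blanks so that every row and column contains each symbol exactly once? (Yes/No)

Yes

No row or column among the givens repeats a symbol, and propagating forced cells runs into no contradiction.
One valid completion exists (for instance, D A E B C / A E C D B / E C B A D / C B D E A / B D A C E).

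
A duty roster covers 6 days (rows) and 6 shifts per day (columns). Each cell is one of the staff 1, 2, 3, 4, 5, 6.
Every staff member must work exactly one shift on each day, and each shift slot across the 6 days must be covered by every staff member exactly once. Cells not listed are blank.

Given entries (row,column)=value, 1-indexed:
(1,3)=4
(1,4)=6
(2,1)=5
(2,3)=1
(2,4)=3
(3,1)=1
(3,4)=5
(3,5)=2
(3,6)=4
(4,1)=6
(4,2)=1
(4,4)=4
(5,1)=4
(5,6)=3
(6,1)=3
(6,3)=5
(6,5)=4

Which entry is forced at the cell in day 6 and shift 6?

Day 1, shift 1: day 1 has {4, 6} and shift 1 has {1, 3, 4, 5, 6}, leaving only 2.
Day 2, shift 5: day 2 has {1, 3, 5} and shift 5 has {2, 4}, leaving only 6.
Day 2, shift 6: day 2 has {1, 3, 5, 6} and shift 6 has {3, 4}, leaving only 2.
Day 2, shift 2: day 2 has {1, 2, 3, 5, 6} and shift 2 has {1}, leaving only 4.
Day 4, shift 6: day 4 has {1, 4, 6} and shift 6 has {2, 3, 4}, leaving only 5.
Day 1, shift 6: day 1 has {2, 4, 6} and shift 6 has {2, 3, 4, 5}, leaving only 1.
Day 6 already has {3, 4, 5} and shift 6 already has {1, 2, 3, 4, 5}, so day 6, shift 6 must be 6.

6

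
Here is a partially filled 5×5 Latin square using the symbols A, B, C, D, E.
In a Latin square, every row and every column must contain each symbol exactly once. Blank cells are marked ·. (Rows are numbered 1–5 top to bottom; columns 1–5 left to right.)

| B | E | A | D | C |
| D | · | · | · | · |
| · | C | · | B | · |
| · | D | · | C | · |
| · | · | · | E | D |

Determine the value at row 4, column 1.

Row 2, column 4: row 2 has {D} and column 4 has {B, C, D, E}, leaving only A.
Row 2, column 2: row 2 has {A, D} and column 2 has {C, D, E}, leaving only B.
Row 2, column 5: row 2 has {A, B, D} and column 5 has {C, D}, leaving only E.
Row 2, column 3: row 2 has {A, B, D, E} and column 3 has {A}, leaving only C.
Row 3, column 5: row 3 has {B, C} and column 5 has {C, D, E}, leaving only A.
Row 3, column 1: row 3 has {A, B, C} and column 1 has {B, D}, leaving only E.
Row 4 already has {C, D} and column 1 already has {B, D, E}, so row 4, column 1 must be A.

A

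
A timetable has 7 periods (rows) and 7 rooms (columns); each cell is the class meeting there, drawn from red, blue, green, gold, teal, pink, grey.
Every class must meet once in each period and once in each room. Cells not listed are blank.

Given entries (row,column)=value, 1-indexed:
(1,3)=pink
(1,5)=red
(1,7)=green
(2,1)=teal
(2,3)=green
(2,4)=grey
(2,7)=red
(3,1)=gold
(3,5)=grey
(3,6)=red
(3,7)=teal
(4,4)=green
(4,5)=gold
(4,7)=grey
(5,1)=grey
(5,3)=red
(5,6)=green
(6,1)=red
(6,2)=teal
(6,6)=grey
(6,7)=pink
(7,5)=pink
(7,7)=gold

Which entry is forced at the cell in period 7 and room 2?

blue

Period 1, room 1: period 1 has {red, green, pink} and room 1 has {red, gold, teal, grey}, leaving only blue.
Period 2, room 5: period 2 has {red, green, teal, grey} and room 5 has {red, gold, pink, grey}, leaving only blue.
Period 3, room 3: period 3 has {red, gold, teal, grey} and room 3 has {red, green, pink}, leaving only blue.
Period 3, room 4: period 3 has {red, blue, gold, teal, grey} and room 4 has {green, grey}, leaving only pink.
Period 3, room 2: period 3 has {red, blue, gold, teal, pink, grey} and room 2 has {teal}, leaving only green.
Period 4, room 1: period 4 has {green, gold, grey} and room 1 has {red, blue, gold, teal, grey}, leaving only pink.
Period 4, room 3: period 4 has {green, gold, pink, grey} and room 3 has {red, blue, green, pink}, leaving only teal.
Period 4, room 6: period 4 has {green, gold, teal, pink, grey} and room 6 has {red, green, grey}, leaving only blue.
Period 4, room 2: period 4 has {blue, green, gold, teal, pink, grey} and room 2 has {green, teal}, leaving only red.
Period 5, room 5: period 5 has {red, green, grey} and room 5 has {red, blue, gold, pink, grey}, leaving only teal.
Period 5, room 7: period 5 has {red, green, teal, grey} and room 7 has {red, green, gold, teal, pink, grey}, leaving only blue.
Period 5, room 4: period 5 has {red, blue, green, teal, grey} and room 4 has {green, pink, grey}, leaving only gold.
Period 1, room 4: period 1 has {red, blue, green, pink} and room 4 has {green, gold, pink, grey}, leaving only teal.
Period 1, room 6: period 1 has {red, blue, green, teal, pink} and room 6 has {red, blue, green, grey}, leaving only gold.
Period 1, room 2: period 1 has {red, blue, green, gold, teal, pink} and room 2 has {red, green, teal}, leaving only grey.
Period 7 already has {gold, pink} and room 2 already has {red, green, teal, grey}, so period 7, room 2 must be blue.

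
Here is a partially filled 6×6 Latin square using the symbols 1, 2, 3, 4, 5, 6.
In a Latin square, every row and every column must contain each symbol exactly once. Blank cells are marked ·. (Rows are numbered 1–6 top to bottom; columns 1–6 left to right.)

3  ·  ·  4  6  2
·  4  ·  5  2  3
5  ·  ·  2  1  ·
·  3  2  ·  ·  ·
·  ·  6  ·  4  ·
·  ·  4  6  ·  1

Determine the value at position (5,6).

5

Row 5 already has {4, 6} and column 6 already has {1, 2, 3}, so row 5, column 6 must be 5.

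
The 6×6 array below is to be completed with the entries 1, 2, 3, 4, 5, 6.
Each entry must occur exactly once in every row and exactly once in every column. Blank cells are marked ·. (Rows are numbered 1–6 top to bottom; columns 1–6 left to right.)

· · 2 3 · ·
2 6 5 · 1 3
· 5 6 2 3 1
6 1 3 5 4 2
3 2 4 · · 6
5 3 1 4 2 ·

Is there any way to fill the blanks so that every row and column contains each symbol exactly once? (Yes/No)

No

Row 2, column 4: row 2 together with column 4 already contain {1, 2, 3, 4, 5, 6} — every symbol — so nothing can go there. The grid has no valid completion.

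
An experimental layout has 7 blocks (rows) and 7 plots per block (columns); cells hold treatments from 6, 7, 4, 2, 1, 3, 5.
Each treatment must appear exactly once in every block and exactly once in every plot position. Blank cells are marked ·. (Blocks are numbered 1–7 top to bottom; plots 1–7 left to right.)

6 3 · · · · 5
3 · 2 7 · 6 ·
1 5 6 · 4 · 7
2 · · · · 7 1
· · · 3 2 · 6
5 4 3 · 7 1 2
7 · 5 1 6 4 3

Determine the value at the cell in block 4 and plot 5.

Block 1, plot 5: block 1 has {6, 3, 5} and plot 5 has {6, 7, 4, 2}, leaving only 1.
Block 1, plot 6: block 1 has {6, 1, 3, 5} and plot 6 has {6, 7, 4, 1}, leaving only 2.
Block 1, plot 4: block 1 has {6, 2, 1, 3, 5} and plot 4 has {7, 1, 3}, leaving only 4.
Block 1, plot 3: block 1 has {6, 4, 2, 1, 3, 5} and plot 3 has {6, 2, 3, 5}, leaving only 7.
Block 2, plot 2: block 2 has {6, 7, 2, 3} and plot 2 has {4, 3, 5}, leaving only 1.
Block 2, plot 5: block 2 has {6, 7, 2, 1, 3} and plot 5 has {6, 7, 4, 2, 1}, leaving only 5.
Block 4 already has {7, 2, 1} and plot 5 already has {6, 7, 4, 2, 1, 5}, so block 4, plot 5 must be 3.

3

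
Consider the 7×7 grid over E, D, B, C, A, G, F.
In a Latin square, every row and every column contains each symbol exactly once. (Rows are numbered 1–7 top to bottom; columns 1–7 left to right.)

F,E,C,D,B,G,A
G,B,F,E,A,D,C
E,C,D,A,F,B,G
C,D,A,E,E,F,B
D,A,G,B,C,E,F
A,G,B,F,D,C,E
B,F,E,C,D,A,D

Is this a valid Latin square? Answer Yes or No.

No

Row 4 contains E twice (at columns 4 and 5); row 7 is also not a permutation.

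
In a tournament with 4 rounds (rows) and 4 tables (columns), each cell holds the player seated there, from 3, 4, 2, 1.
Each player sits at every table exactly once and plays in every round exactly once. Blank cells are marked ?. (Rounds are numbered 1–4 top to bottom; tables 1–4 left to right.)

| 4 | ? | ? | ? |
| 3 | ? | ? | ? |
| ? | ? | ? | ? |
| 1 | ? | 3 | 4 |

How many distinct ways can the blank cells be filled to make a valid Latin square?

Round 1, table 2: eliminating its round and table leaves {3, 2, 1}.
Round 1, table 3: eliminating its round and table leaves {2, 1}.
Round 1, table 4: eliminating its round and table leaves {3, 2, 1}.
Round 2, table 2: eliminating its round and table leaves {4, 2, 1}.
Round 2, table 3: eliminating its round and table leaves {4, 2, 1}.
Round 2, table 4: eliminating its round and table leaves {2, 1}.
Round 3, table 1: eliminating its round and table leaves {2}.
Round 3, table 2: eliminating its round and table leaves {3, 4, 2, 1}.
Round 3, table 3: eliminating its round and table leaves {4, 2, 1}.
Round 3, table 4: eliminating its round and table leaves {3, 2, 1}.
Round 4, table 2: eliminating its round and table leaves {2}.
Enumerating the assignments across these blanks that avoid any round or table repeat gives 4 completions.

4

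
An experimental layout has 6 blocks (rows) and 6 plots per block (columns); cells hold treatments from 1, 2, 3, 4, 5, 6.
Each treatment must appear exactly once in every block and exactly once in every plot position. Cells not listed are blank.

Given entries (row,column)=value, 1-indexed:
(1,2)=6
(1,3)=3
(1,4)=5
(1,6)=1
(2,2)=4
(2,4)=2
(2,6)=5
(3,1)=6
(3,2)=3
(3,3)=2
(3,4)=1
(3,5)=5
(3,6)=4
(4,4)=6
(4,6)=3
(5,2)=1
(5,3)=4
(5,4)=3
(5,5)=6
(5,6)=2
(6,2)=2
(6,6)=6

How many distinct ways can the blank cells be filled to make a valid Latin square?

Block 1, plot 1: eliminating its block and plot leaves {2, 4}.
Block 1, plot 5: eliminating its block and plot leaves {2, 4}.
Block 2, plot 1: eliminating its block and plot leaves {1, 3}.
Block 2, plot 3: eliminating its block and plot leaves {1, 6}.
Block 2, plot 5: eliminating its block and plot leaves {1, 3}.
Block 4, plot 1: eliminating its block and plot leaves {1, 2, 4, 5}.
Block 4, plot 2: eliminating its block and plot leaves {5}.
Block 4, plot 3: eliminating its block and plot leaves {1, 5}.
Block 4, plot 5: eliminating its block and plot leaves {1, 2, 4}.
Block 5, plot 1: eliminating its block and plot leaves {5}.
Block 6, plot 1: eliminating its block and plot leaves {1, 3, 4, 5}.
Block 6, plot 3: eliminating its block and plot leaves {1, 5}.
Block 6, plot 4: eliminating its block and plot leaves {4}.
Block 6, plot 5: eliminating its block and plot leaves {1, 3, 4}.
Enumerating the assignments across these blanks that avoid any block or plot repeat gives 4 completions.

4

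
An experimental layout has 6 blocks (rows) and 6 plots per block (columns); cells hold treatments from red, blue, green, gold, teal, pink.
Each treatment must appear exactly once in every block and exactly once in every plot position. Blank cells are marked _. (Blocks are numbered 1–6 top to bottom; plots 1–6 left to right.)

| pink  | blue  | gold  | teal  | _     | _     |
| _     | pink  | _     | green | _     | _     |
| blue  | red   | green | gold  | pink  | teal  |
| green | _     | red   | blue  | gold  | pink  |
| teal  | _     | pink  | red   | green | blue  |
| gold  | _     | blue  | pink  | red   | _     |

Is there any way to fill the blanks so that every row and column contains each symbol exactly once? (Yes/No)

No

Block 1, plot 5: block 1 together with plot 5 already contain {red, blue, green, gold, teal, pink} — every symbol — so nothing can go there. The grid has no valid completion.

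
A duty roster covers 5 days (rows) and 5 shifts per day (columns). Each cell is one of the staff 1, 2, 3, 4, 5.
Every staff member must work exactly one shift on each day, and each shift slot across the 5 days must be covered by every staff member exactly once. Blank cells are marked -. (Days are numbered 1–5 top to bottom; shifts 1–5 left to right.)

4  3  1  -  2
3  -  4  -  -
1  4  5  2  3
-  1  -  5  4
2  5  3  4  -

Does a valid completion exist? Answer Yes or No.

No

Day 1, shift 4: day 1 together with shift 4 already contain {1, 2, 3, 4, 5} — every symbol — so nothing can go there. The grid has no valid completion.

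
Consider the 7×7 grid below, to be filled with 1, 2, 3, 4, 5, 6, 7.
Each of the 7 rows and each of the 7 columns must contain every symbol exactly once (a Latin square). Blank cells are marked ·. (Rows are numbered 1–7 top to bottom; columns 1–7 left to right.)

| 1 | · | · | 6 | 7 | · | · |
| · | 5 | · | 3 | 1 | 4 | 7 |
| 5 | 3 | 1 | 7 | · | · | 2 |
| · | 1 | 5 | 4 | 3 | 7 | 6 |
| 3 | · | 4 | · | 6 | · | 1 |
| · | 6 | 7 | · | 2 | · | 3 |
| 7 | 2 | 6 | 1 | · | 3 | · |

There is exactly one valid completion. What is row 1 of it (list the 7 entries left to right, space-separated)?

1 4 3 6 7 2 5

Row 1, column 2: row 1 has {1, 6, 7} and column 2 has {1, 2, 3, 5, 6}, leaving only 4.
Row 1, column 7: row 1 has {1, 4, 6, 7} and column 7 has {1, 2, 3, 6, 7}, leaving only 5.
Row 1, column 6: row 1 has {1, 4, 5, 6, 7} and column 6 has {3, 4, 7}, leaving only 2.
Row 1, column 3: row 1 has {1, 2, 4, 5, 6, 7} and column 3 has {1, 4, 5, 6, 7}, leaving only 3.
So row 1 reads: 1 4 3 6 7 2 5.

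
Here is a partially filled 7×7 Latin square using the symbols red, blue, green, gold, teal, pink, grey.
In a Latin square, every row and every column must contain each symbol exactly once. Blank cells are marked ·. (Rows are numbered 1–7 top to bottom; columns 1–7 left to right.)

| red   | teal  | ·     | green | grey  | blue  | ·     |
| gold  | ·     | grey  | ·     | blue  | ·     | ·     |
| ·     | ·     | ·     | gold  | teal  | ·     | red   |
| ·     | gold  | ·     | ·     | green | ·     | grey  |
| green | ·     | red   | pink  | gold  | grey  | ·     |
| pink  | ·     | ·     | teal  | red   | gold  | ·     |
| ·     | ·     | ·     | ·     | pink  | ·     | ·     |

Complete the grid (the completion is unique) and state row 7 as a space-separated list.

blue red teal grey pink green gold

Row 2, column 4: row 2 has {blue, gold, grey} and column 4 has {green, gold, teal, pink}, leaving only red.
Row 4, column 4: row 4 has {green, gold, grey} and column 4 has {red, green, gold, teal, pink}, leaving only blue.
Row 7, column 4: row 7 has {pink} and column 4 has {red, blue, green, gold, teal, pink}, leaving only grey.
Row 4, column 1: row 4 has {blue, green, gold, grey} and column 1 has {red, green, gold, pink}, leaving only teal.
Row 7, column 1: row 7 has {pink, grey} and column 1 has {red, green, gold, teal, pink}, leaving only blue.
Row 3, column 1: row 3 has {red, gold, teal} and column 1 has {red, blue, green, gold, teal, pink}, leaving only grey.
Row 4, column 3: row 4 has {blue, green, gold, teal, grey} and column 3 has {red, grey}, leaving only pink.
Row 1, column 3: row 1 has {red, blue, green, teal, grey} and column 3 has {red, pink, grey}, leaving only gold.
Row 1, column 7: row 1 has {red, blue, green, gold, teal, grey} and column 7 has {red, grey}, leaving only pink.
Row 4, column 6: row 4 has {blue, green, gold, teal, pink, grey} and column 6 has {blue, gold, grey}, leaving only red.
Row 5, column 2: row 5 has {red, green, gold, pink, grey} and column 2 has {gold, teal}, leaving only blue.
Row 5, column 7: row 5 has {red, blue, green, gold, pink, grey} and column 7 has {red, pink, grey}, leaving only teal.
Row 2, column 7: row 2 has {red, blue, gold, grey} and column 7 has {red, teal, pink, grey}, leaving only green.
Row 7, column 7: row 7 has {blue, pink, grey} and column 7 has {red, green, teal, pink, grey}, leaving only gold.
Row 2, column 2: row 2 has {red, blue, green, gold, grey} and column 2 has {blue, gold, teal}, leaving only pink.
Row 2, column 6: row 2 has {red, blue, green, gold, pink, grey} and column 6 has {red, blue, gold, grey}, leaving only teal.
Row 7, column 6: row 7 has {blue, gold, pink, grey} and column 6 has {red, blue, gold, teal, grey}, leaving only green.
Row 7, column 2: row 7 has {blue, green, gold, pink, grey} and column 2 has {blue, gold, teal, pink}, leaving only red.
Row 7, column 3: row 7 has {red, blue, green, gold, pink, grey} and column 3 has {red, gold, pink, grey}, leaving only teal.
So row 7 reads: blue red teal grey pink green gold.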